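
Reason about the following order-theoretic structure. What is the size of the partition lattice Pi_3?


B(n) = number of set partitions of an n-element set.
B(n) satisfies the recurrence: B(n+1) = sum_k C(n,k)*B(k).
B(3) = 5


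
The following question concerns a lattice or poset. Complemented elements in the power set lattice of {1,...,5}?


An element a is complemented if some b has a meet b = bottom, a join b = top.
every subset A has complement S\A, so all elements are complemented.
Complemented elements: {}, {1}, {2}, {3}, {4}, {5}, ... (26 more)
Count: 32


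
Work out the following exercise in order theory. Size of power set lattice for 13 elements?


Power set = 2^n.
2^13 = 8192


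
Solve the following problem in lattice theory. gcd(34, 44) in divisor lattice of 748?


Meet=gcd.
gcd(34,44)=2


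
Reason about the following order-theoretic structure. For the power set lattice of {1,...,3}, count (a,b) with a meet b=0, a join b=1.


Complement pair (a,b): a meet b = bottom, a join b = top.
Here: A intersect B = {} and A union B = {1,...,3}.
Pairs found: ({},{1,2,3}), ({1},{2,3}), ({2},{1,3}), ({3},{1,2}), ... (4 more)
Total ordered pairs: 8


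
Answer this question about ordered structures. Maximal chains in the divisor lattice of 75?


A maximal chain goes from the minimum element to a maximal element via cover relations.
Counting all min-to-max paths in the cover graph.
Total maximal chains: 3


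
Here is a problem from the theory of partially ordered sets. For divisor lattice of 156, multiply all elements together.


Divisors of 156: [1, 2, 3, 4, 6, 12, 13, 26, 39, 52, 78, 156]
Product = n^(d(n)/2) = 156^(12/2)
Product = 14412774445056


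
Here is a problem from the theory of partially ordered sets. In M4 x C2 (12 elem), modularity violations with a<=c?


Modular law: if a <= c then a v (b ^ c) = (a v b) ^ c.
Check all triples (a,b,c) with a <= c among 12 elements.
This lattice is modular (diamonds M_m and their chain-products are modular).
Total violating triples: 0


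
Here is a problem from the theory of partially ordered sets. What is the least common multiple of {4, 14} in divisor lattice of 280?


In a divisor lattice, join = lcm (least common multiple).
Compute lcm iteratively: start with first element, then lcm(current, next).
Elements: [4, 14]
lcm(4,14) = 28
Final lcm = 28


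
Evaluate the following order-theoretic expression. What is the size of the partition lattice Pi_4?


B(n) = number of set partitions of an n-element set.
B(n) satisfies the recurrence: B(n+1) = sum_k C(n,k)*B(k).
B(4) = 15


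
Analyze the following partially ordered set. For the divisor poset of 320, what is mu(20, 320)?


In a divisor lattice, mu(a,b) = mu(b/a) where mu is the classical Mobius function.
b/a = 320/20 = 16
Prime factorization of 16: primes [2]
16 is not squarefree, so mu(16) = 0


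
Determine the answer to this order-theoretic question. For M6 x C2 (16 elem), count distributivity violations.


Distributive law: a ^ (b v c) = (a ^ b) v (a ^ c).
Check all 16^3 = 4096 ordered triples (a,b,c).
  e.g. a=(a1,0), b=(a2,0), c=(a3,0): lhs=(a1,0) != rhs=(0,0)
  e.g. a=(a1,0), b=(a2,0), c=(a3,1): lhs=(a1,0) != rhs=(0,0)
Total violating triples: 960


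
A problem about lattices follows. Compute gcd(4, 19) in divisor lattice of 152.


In a divisor lattice, meet = gcd (greatest common divisor).
By Euclidean algorithm or factoring: gcd(4,19) = 1


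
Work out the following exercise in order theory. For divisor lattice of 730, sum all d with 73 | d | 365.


Interval [73,365] in divisors of 730: [73, 365]
Sum = 438


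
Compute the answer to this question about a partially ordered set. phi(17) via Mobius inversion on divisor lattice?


phi(n) = n * prod_{p|n} (1 - 1/p).
Prime divisors of 17: [17]
phi(17) = 17 * (1 - 1/17)
phi(17) = 16


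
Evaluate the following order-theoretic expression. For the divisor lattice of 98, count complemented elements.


An element a is complemented if some b has a meet b = bottom, a join b = top.
a is complemented iff gcd(a, n/a)=1, i.e. a is a unitary divisor of 98.
Complemented elements: 1, 2, 49, 98
Count: 4


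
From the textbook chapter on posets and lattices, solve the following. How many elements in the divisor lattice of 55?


Divisors of 55: [1, 5, 11, 55]
Count: 4


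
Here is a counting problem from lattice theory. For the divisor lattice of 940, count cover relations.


A cover relation a -< b holds when a < b with no c strictly between.
Cover relations:
  1 -< 2
  1 -< 5
  1 -< 47
  2 -< 4
  2 -< 10
  2 -< 94
  4 -< 20
  4 -< 188
  ...12 more
Total: 20


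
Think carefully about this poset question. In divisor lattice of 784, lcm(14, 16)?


Join=lcm.
gcd(14,16)=2
lcm=112


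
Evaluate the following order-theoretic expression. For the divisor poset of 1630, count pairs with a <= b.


The order relation is {(a,b) : a <= b}, reflexive so it includes (a,a).
Examples: (1,1), (1,10), (1,163), (1,1630), (1,2), ...
Total ordered pairs: 27


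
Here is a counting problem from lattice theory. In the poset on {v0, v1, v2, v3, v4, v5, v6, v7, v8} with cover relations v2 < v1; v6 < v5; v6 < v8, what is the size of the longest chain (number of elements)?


A chain is a totally ordered subset; we count the number of elements in a maximum chain.
Compute, for each element x, the size of the longest chain ending at x:
  v0: 1
  v2: 1
  v3: 1
  v4: 1
  v6: 1
  v7: 1
  ...
A maximum chain: v2 < v1
Number of elements in the longest chain: 2


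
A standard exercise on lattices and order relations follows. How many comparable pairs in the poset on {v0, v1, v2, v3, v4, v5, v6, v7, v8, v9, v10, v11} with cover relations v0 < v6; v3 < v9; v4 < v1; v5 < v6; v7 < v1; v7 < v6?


A comparable pair {a,b} has a < b or b < a in the order.
Count unordered pairs where one element is strictly below the other.
Examples: {v0,v6}, {v1,v4}, {v1,v7}, {v3,v9}, ...
Total comparable pairs: 6


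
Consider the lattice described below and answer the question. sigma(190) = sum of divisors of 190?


sigma(n) = sum of divisors.
Divisors of 190: [1, 2, 5, 10, 19, 38, 95, 190]
Sum = 360


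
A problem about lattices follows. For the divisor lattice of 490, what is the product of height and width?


Height = length of longest chain minus 1; width = size of largest antichain.
A maximum chain: 1 | 7 | 49 | 245 | 490  (height 4).
A maximum antichain: {10, 14, 35, 49}  (width 4).
Product = 4 * 4 = 16


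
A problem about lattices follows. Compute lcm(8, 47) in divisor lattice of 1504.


In a divisor lattice, join = lcm (least common multiple).
gcd(8,47) = 1
lcm(8,47) = 8*47/gcd = 376/1 = 376


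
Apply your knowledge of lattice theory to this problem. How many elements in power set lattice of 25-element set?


Power set = 2^n.
2^25 = 33554432


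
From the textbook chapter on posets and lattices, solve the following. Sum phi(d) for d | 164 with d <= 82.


Divisors of 164 up to 82: [1, 2, 4, 41, 82]
phi values: [1, 1, 2, 40, 40]
Sum = 84


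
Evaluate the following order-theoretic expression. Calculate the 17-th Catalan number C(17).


C(n) = C(2n, n) / (n+1).
C(34, 17) = 2333606220
C(17) = 2333606220 / 18 = 129644790


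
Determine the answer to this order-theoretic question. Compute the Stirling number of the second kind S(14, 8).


S(n,k) = k*S(n-1,k) + S(n-1,k-1).
S(13,8) = 1899612, S(13,7) = 5715424
S(14,8) = 8*1899612 + 5715424 = 15196896 + 5715424
S(14,8) = 20912320


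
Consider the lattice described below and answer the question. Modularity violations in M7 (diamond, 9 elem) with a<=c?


Modular law: if a <= c then a v (b ^ c) = (a v b) ^ c.
Check all triples (a,b,c) with a <= c among 9 elements.
This lattice is modular (diamonds M_m and their chain-products are modular).
Total violating triples: 0


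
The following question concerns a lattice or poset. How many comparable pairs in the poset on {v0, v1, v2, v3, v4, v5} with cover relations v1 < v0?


A comparable pair {a,b} has a < b or b < a in the order.
Count unordered pairs where one element is strictly below the other.
Examples: {v0,v1}
Total comparable pairs: 1


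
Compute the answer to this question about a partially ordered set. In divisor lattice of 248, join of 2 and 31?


In a divisor lattice, join = lcm (least common multiple).
gcd(2,31) = 1
lcm(2,31) = 2*31/gcd = 62/1 = 62


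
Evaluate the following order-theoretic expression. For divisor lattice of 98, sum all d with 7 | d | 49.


Interval [7,49] in divisors of 98: [7, 49]
Sum = 56


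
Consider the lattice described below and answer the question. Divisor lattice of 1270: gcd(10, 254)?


Meet=gcd.
gcd(10,254)=2


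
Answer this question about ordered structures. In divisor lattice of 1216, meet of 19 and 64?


In a divisor lattice, meet = gcd (greatest common divisor).
By Euclidean algorithm or factoring: gcd(19,64) = 1


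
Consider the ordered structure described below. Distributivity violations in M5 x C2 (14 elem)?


Distributive law: a ^ (b v c) = (a ^ b) v (a ^ c).
Check all 14^3 = 2744 ordered triples (a,b,c).
  e.g. a=(a1,0), b=(a2,0), c=(a3,0): lhs=(a1,0) != rhs=(0,0)
  e.g. a=(a1,0), b=(a2,0), c=(a3,1): lhs=(a1,0) != rhs=(0,0)
Total violating triples: 480


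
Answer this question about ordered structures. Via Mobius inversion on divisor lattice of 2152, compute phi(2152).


phi(n) = n * prod_{p|n} (1 - 1/p).
Prime divisors of 2152: [2, 269]
phi(2152) = 2152 * (1 - 1/2) * (1 - 1/269)
phi(2152) = 1072


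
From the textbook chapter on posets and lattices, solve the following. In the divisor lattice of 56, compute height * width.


Height = length of longest chain minus 1; width = size of largest antichain.
A maximum chain: 1 | 7 | 14 | 28 | 56  (height 4).
A maximum antichain: {2, 7}  (width 2).
Product = 4 * 2 = 8


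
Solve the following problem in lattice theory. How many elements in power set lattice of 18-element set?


Power set = 2^n.
2^18 = 262144


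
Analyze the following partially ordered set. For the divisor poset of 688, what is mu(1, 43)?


In a divisor lattice, mu(a,b) = mu(b/a) where mu is the classical Mobius function.
b/a = 43/1 = 43
Prime factorization of 43: primes [43]
43 is squarefree with 1 prime factor(s), so mu(43) = (-1)^1 = -1


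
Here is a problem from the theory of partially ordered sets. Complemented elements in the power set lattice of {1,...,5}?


An element a is complemented if some b has a meet b = bottom, a join b = top.
every subset A has complement S\A, so all elements are complemented.
Complemented elements: {}, {1}, {2}, {3}, {4}, {5}, ... (26 more)
Count: 32


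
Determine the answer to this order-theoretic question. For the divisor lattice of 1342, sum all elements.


sigma(n) = sum of divisors.
Divisors of 1342: [1, 2, 11, 22, 61, 122, 671, 1342]
Sum = 2232


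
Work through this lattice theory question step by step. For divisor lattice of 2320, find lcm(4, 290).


In a divisor lattice, join = lcm (least common multiple).
Compute lcm iteratively: start with first element, then lcm(current, next).
Elements: [4, 290]
lcm(4,290) = 580
Final lcm = 580


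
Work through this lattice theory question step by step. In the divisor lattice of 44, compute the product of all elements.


Divisors of 44: [1, 2, 4, 11, 22, 44]
Product = n^(d(n)/2) = 44^(6/2)
Product = 85184


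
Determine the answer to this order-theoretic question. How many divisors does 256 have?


Divisors of 256: [1, 2, 4, 8, 16, 32, 64, 128, 256]
Count: 9


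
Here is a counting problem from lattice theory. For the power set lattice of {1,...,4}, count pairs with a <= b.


The order relation is {(a,b) : a <= b}, reflexive so it includes (a,a).
Examples: ({},{}), ({},{1,2}), ({},{1,2,3}), ({},{1,2,3,4}), ({},{1,2,4}), ...
Total ordered pairs: 81


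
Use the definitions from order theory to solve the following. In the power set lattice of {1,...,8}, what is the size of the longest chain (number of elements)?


A chain is a totally ordered subset; we count the number of elements in a maximum chain.
Compute, for each element x, the size of the longest chain ending at x:
  {}: 1
  {1}: 2
  {2}: 2
  {3}: 2
  {4}: 2
  {5}: 2
  ...
A maximum chain: {} < {1} < {1,2} < {1,2,3} < {1,2,3,4} < {1,2,3,4,5} < {1,2,3,4,5,6} < {1,2,3,4,5,6,7} < {1,2,3,4,5,6,7,8}
Number of elements in the longest chain: 9


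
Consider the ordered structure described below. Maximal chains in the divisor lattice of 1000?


A maximal chain goes from the minimum element to a maximal element via cover relations.
Counting all min-to-max paths in the cover graph.
Total maximal chains: 20


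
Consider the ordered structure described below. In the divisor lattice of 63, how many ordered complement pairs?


Complement pair (a,b): a meet b = bottom, a join b = top.
Here: gcd(a,b)=1 and lcm(a,b)=63, i.e. a*b=63 with a,b coprime.
Pairs found: (1,63), (7,9), (9,7), (63,1)
Total ordered pairs: 4


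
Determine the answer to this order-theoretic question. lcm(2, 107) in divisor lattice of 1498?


Join=lcm.
gcd(2,107)=1
lcm=214


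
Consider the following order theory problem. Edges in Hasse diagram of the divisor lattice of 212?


A cover relation a -< b holds when a < b with no c strictly between.
Cover relations:
  1 -< 2
  1 -< 53
  2 -< 4
  2 -< 106
  4 -< 212
  53 -< 106
  106 -< 212
Total: 7


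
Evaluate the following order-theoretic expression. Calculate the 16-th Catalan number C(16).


C(n) = C(2n, n) / (n+1).
C(32, 16) = 601080390
C(16) = 601080390 / 17 = 35357670


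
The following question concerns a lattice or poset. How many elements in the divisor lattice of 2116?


Divisors of 2116: [1, 2, 4, 23, 46, 92, 529, 1058, 2116]
Count: 9


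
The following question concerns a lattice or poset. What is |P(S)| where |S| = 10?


Power set = 2^n.
2^10 = 1024


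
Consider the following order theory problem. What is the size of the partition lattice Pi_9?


B(n) = number of set partitions of an n-element set.
B(n) satisfies the recurrence: B(n+1) = sum_k C(n,k)*B(k).
B(9) = 21147


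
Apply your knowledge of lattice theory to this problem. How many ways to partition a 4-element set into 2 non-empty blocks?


S(n,k) = k*S(n-1,k) + S(n-1,k-1).
S(3,2) = 3, S(3,1) = 1
S(4,2) = 2*3 + 1 = 6 + 1
S(4,2) = 7


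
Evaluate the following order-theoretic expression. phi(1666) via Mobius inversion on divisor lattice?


phi(n) = n * prod_{p|n} (1 - 1/p).
Prime divisors of 1666: [2, 7, 17]
phi(1666) = 1666 * (1 - 1/2) * (1 - 1/7) * (1 - 1/17)
phi(1666) = 672


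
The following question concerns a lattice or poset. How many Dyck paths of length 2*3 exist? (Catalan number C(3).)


C(n) = C(2n, n) / (n+1).
C(6, 3) = 20
C(3) = 20 / 4 = 5


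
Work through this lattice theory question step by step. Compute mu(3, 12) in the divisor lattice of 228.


In a divisor lattice, mu(a,b) = mu(b/a) where mu is the classical Mobius function.
b/a = 12/3 = 4
Prime factorization of 4: primes [2]
4 is not squarefree, so mu(4) = 0


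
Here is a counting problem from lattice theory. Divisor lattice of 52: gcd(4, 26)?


Meet=gcd.
gcd(4,26)=2


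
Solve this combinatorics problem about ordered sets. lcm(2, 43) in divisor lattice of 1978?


Join=lcm.
gcd(2,43)=1
lcm=86


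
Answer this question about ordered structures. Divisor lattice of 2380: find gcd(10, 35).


In a divisor lattice, meet = gcd (greatest common divisor).
By Euclidean algorithm or factoring: gcd(10,35) = 5


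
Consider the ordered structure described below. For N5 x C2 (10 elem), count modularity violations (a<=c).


Modular law: if a <= c then a v (b ^ c) = (a v b) ^ c.
Check all triples (a,b,c) with a <= c among 10 elements.
  e.g. a=(a,0), b=(c,0), c=(b,0): lhs=(a,0) != rhs=(b,0)
  e.g. a=(a,0), b=(c,1), c=(b,0): lhs=(a,0) != rhs=(b,0)
Total violating triples: 6


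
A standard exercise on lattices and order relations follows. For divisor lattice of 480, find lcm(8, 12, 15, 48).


In a divisor lattice, join = lcm (least common multiple).
Compute lcm iteratively: start with first element, then lcm(current, next).
Elements: [8, 12, 15, 48]
lcm(8,12) = 24
lcm(24,15) = 120
lcm(120,48) = 240
Final lcm = 240


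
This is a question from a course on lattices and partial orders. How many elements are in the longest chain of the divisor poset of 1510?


A chain is a totally ordered subset; we count the number of elements in a maximum chain.
Compute, for each element x, the size of the longest chain ending at x:
  1: 1
  2: 2
  5: 2
  151: 2
  10: 3
  302: 3
  ...
A maximum chain: 1 < 2 < 10 < 1510
Number of elements in the longest chain: 4


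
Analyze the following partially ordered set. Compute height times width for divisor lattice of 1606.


Height = length of longest chain minus 1; width = size of largest antichain.
A maximum chain: 1 | 73 | 803 | 1606  (height 3).
A maximum antichain: {2, 11, 73}  (width 3).
Product = 3 * 3 = 9


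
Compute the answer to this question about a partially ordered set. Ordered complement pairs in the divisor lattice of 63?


Complement pair (a,b): a meet b = bottom, a join b = top.
Here: gcd(a,b)=1 and lcm(a,b)=63, i.e. a*b=63 with a,b coprime.
Pairs found: (1,63), (7,9), (9,7), (63,1)
Total ordered pairs: 4


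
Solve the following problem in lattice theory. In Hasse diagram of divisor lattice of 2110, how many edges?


A cover relation a -< b holds when a < b with no c strictly between.
Cover relations:
  1 -< 2
  1 -< 5
  1 -< 211
  2 -< 10
  2 -< 422
  5 -< 10
  5 -< 1055
  10 -< 2110
  ...4 more
Total: 12


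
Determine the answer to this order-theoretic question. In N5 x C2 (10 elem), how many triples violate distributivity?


Distributive law: a ^ (b v c) = (a ^ b) v (a ^ c).
Check all 10^3 = 1000 ordered triples (a,b,c).
  e.g. a=(b,0), b=(a,0), c=(c,0): lhs=(b,0) != rhs=(a,0)
  e.g. a=(b,0), b=(a,0), c=(c,1): lhs=(b,0) != rhs=(a,0)
Total violating triples: 16


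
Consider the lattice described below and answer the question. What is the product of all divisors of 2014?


Divisors of 2014: [1, 2, 19, 38, 53, 106, 1007, 2014]
Product = n^(d(n)/2) = 2014^(8/2)
Product = 16452725990416


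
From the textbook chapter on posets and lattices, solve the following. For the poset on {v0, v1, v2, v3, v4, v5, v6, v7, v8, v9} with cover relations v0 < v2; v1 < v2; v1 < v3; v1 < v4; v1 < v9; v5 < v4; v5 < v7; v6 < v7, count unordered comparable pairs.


A comparable pair {a,b} has a < b or b < a in the order.
Count unordered pairs where one element is strictly below the other.
Examples: {v0,v2}, {v1,v2}, {v1,v3}, {v1,v4}, ...
Total comparable pairs: 8


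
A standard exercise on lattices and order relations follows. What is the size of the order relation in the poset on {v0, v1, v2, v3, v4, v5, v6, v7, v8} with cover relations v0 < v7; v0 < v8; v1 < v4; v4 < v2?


The order relation is {(a,b) : a <= b}, reflexive so it includes (a,a).
Examples: (v0,v0), (v0,v7), (v0,v8), (v1,v1), (v1,v2), ...
Total ordered pairs: 14


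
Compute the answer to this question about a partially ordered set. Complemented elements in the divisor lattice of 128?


An element a is complemented if some b has a meet b = bottom, a join b = top.
a is complemented iff gcd(a, n/a)=1, i.e. a is a unitary divisor of 128.
Complemented elements: 1, 128
Count: 2


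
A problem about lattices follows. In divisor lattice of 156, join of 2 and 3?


In a divisor lattice, join = lcm (least common multiple).
gcd(2,3) = 1
lcm(2,3) = 2*3/gcd = 6/1 = 6


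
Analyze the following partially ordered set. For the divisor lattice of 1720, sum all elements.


sigma(n) = sum of divisors.
Divisors of 1720: [1, 2, 4, 5, 8, 10, 20, 40, 43, 86, 172, 215, 344, 430, 860, 1720]
Sum = 3960


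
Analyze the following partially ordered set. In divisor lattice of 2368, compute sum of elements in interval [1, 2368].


Interval [1,2368] in divisors of 2368: [1, 2, 4, 8, 16, 32, 37, 64, 74, 148, 296, 592, 1184, 2368]
Sum = 4826


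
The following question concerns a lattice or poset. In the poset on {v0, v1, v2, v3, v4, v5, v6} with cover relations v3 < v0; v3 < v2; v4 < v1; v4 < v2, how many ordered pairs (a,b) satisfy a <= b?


The order relation is {(a,b) : a <= b}, reflexive so it includes (a,a).
Examples: (v0,v0), (v1,v1), (v2,v2), (v3,v0), (v3,v2), ...
Total ordered pairs: 11


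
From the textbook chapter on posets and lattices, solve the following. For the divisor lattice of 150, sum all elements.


sigma(n) = sum of divisors.
Divisors of 150: [1, 2, 3, 5, 6, 10, 15, 25, 30, 50, 75, 150]
Sum = 372


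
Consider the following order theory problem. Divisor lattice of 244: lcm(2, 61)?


Join=lcm.
gcd(2,61)=1
lcm=122


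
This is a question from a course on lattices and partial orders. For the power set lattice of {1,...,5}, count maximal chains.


A maximal chain goes from the minimum element to a maximal element via cover relations.
Counting all min-to-max paths in the cover graph.
Total maximal chains: 120


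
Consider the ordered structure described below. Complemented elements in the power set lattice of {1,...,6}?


An element a is complemented if some b has a meet b = bottom, a join b = top.
every subset A has complement S\A, so all elements are complemented.
Complemented elements: {}, {1}, {2}, {3}, {4}, {5}, ... (58 more)
Count: 64


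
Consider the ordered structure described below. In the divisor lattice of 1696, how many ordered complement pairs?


Complement pair (a,b): a meet b = bottom, a join b = top.
Here: gcd(a,b)=1 and lcm(a,b)=1696, i.e. a*b=1696 with a,b coprime.
Pairs found: (1,1696), (32,53), (53,32), (1696,1)
Total ordered pairs: 4


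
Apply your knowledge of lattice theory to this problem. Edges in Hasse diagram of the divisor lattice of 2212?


A cover relation a -< b holds when a < b with no c strictly between.
Cover relations:
  1 -< 2
  1 -< 7
  1 -< 79
  2 -< 4
  2 -< 14
  2 -< 158
  4 -< 28
  4 -< 316
  ...12 more
Total: 20


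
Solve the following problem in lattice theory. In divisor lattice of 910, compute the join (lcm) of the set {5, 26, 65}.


In a divisor lattice, join = lcm (least common multiple).
Compute lcm iteratively: start with first element, then lcm(current, next).
Elements: [5, 26, 65]
lcm(5,26) = 130
lcm(130,65) = 130
Final lcm = 130


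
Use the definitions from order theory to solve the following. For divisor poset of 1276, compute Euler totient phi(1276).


phi(n) = n * prod_{p|n} (1 - 1/p).
Prime divisors of 1276: [2, 11, 29]
phi(1276) = 1276 * (1 - 1/2) * (1 - 1/11) * (1 - 1/29)
phi(1276) = 560


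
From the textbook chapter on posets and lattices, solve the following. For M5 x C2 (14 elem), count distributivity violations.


Distributive law: a ^ (b v c) = (a ^ b) v (a ^ c).
Check all 14^3 = 2744 ordered triples (a,b,c).
  e.g. a=(a1,0), b=(a2,0), c=(a3,0): lhs=(a1,0) != rhs=(0,0)
  e.g. a=(a1,0), b=(a2,0), c=(a3,1): lhs=(a1,0) != rhs=(0,0)
Total violating triples: 480


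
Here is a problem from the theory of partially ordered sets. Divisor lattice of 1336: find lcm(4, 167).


In a divisor lattice, join = lcm (least common multiple).
gcd(4,167) = 1
lcm(4,167) = 4*167/gcd = 668/1 = 668


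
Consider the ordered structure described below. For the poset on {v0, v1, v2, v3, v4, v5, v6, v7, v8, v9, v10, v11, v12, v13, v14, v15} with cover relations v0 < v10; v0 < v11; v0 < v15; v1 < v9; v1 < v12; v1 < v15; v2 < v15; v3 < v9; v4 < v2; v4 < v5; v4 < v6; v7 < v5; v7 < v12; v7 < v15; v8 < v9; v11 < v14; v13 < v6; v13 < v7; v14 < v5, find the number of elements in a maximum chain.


A chain is a totally ordered subset; we count the number of elements in a maximum chain.
Compute, for each element x, the size of the longest chain ending at x:
  v0: 1
  v1: 1
  v3: 1
  v4: 1
  v8: 1
  v13: 1
  ...
A maximum chain: v0 < v11 < v14 < v5
Number of elements in the longest chain: 4


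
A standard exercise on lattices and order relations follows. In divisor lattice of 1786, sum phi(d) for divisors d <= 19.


Divisors of 1786 up to 19: [1, 2, 19]
phi values: [1, 1, 18]
Sum = 20


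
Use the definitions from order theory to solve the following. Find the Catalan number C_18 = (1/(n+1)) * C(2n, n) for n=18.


C(n) = C(2n, n) / (n+1).
C(36, 18) = 9075135300
C(18) = 9075135300 / 19 = 477638700


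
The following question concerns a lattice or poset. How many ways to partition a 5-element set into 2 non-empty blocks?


S(n,k) = k*S(n-1,k) + S(n-1,k-1).
S(4,2) = 7, S(4,1) = 1
S(5,2) = 2*7 + 1 = 14 + 1
S(5,2) = 15


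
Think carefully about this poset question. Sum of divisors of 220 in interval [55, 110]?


Interval [55,110] in divisors of 220: [55, 110]
Sum = 165


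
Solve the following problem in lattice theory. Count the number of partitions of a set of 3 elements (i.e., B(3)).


B(n) = number of set partitions of an n-element set.
B(n) satisfies the recurrence: B(n+1) = sum_k C(n,k)*B(k).
B(3) = 5


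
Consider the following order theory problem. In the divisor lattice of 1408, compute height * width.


Height = length of longest chain minus 1; width = size of largest antichain.
A maximum chain: 1 | 11 | 22 | 44 | 88 | 176 | 352 | 704 | 1408  (height 8).
A maximum antichain: {2, 11}  (width 2).
Product = 8 * 2 = 16


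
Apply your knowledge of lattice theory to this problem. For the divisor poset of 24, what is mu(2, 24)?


In a divisor lattice, mu(a,b) = mu(b/a) where mu is the classical Mobius function.
b/a = 24/2 = 12
Prime factorization of 12: primes [2, 3]
12 is not squarefree, so mu(12) = 0


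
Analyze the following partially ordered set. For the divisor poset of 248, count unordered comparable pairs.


A comparable pair {a,b} has a < b or b < a in the order.
Count unordered pairs where one element is strictly below the other.
Examples: {1,2}, {1,4}, {1,8}, {1,31}, ...
Total comparable pairs: 22


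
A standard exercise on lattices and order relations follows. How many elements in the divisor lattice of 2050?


Divisors of 2050: [1, 2, 5, 10, 25, 41, 50, 82, 205, 410, 1025, 2050]
Count: 12


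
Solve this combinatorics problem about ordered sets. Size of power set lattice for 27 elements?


Power set = 2^n.
2^27 = 134217728


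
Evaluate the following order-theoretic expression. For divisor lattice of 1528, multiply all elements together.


Divisors of 1528: [1, 2, 4, 8, 191, 382, 764, 1528]
Product = n^(d(n)/2) = 1528^(8/2)
Product = 5451216326656


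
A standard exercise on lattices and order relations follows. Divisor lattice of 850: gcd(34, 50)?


Meet=gcd.
gcd(34,50)=2


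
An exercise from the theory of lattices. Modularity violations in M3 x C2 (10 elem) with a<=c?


Modular law: if a <= c then a v (b ^ c) = (a v b) ^ c.
Check all triples (a,b,c) with a <= c among 10 elements.
This lattice is modular (diamonds M_m and their chain-products are modular).
Total violating triples: 0


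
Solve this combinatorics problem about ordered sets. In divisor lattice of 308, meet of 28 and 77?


In a divisor lattice, meet = gcd (greatest common divisor).
By Euclidean algorithm or factoring: gcd(28,77) = 7


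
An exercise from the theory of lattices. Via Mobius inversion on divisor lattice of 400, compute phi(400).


phi(n) = n * prod_{p|n} (1 - 1/p).
Prime divisors of 400: [2, 5]
phi(400) = 400 * (1 - 1/2) * (1 - 1/5)
phi(400) = 160


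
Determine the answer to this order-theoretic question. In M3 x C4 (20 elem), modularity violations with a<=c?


Modular law: if a <= c then a v (b ^ c) = (a v b) ^ c.
Check all triples (a,b,c) with a <= c among 20 elements.
This lattice is modular (diamonds M_m and their chain-products are modular).
Total violating triples: 0


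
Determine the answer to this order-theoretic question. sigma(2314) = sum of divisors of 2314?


sigma(n) = sum of divisors.
Divisors of 2314: [1, 2, 13, 26, 89, 178, 1157, 2314]
Sum = 3780


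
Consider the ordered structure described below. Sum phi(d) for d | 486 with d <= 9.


Divisors of 486 up to 9: [1, 2, 3, 6, 9]
phi values: [1, 1, 2, 2, 6]
Sum = 12


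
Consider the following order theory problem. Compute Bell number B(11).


B(n) = number of set partitions of an n-element set.
B(n) satisfies the recurrence: B(n+1) = sum_k C(n,k)*B(k).
B(11) = 678570


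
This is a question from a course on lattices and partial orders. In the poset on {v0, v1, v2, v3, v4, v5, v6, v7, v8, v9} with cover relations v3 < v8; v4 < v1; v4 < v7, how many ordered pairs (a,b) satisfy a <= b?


The order relation is {(a,b) : a <= b}, reflexive so it includes (a,a).
Examples: (v0,v0), (v1,v1), (v2,v2), (v3,v3), (v3,v8), ...
Total ordered pairs: 13


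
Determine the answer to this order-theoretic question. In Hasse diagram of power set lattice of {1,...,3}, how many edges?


A cover relation a -< b holds when a < b with no c strictly between.
Cover relations:
  {} -< {1}
  {} -< {2}
  {} -< {3}
  {1} -< {1,2}
  {1} -< {1,3}
  {2} -< {1,2}
  {2} -< {2,3}
  {3} -< {1,3}
  ...4 more
Total: 12


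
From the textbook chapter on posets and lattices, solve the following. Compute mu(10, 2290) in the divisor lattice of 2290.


In a divisor lattice, mu(a,b) = mu(b/a) where mu is the classical Mobius function.
b/a = 2290/10 = 229
Prime factorization of 229: primes [229]
229 is squarefree with 1 prime factor(s), so mu(229) = (-1)^1 = -1


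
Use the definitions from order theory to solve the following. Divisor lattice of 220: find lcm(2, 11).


In a divisor lattice, join = lcm (least common multiple).
gcd(2,11) = 1
lcm(2,11) = 2*11/gcd = 22/1 = 22


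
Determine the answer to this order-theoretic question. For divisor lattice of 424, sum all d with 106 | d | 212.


Interval [106,212] in divisors of 424: [106, 212]
Sum = 318


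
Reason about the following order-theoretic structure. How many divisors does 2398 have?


Divisors of 2398: [1, 2, 11, 22, 109, 218, 1199, 2398]
Count: 8


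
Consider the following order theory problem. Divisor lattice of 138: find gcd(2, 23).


In a divisor lattice, meet = gcd (greatest common divisor).
By Euclidean algorithm or factoring: gcd(2,23) = 1


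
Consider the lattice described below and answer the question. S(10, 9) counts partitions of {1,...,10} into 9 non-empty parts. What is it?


S(n,k) = k*S(n-1,k) + S(n-1,k-1).
S(9,9) = 1, S(9,8) = 36
S(10,9) = 9*1 + 36 = 9 + 36
S(10,9) = 45


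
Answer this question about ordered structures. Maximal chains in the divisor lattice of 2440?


A maximal chain goes from the minimum element to a maximal element via cover relations.
Counting all min-to-max paths in the cover graph.
Total maximal chains: 20


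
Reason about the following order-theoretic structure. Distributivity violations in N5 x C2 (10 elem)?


Distributive law: a ^ (b v c) = (a ^ b) v (a ^ c).
Check all 10^3 = 1000 ordered triples (a,b,c).
  e.g. a=(b,0), b=(a,0), c=(c,0): lhs=(b,0) != rhs=(a,0)
  e.g. a=(b,0), b=(a,0), c=(c,1): lhs=(b,0) != rhs=(a,0)
Total violating triples: 16


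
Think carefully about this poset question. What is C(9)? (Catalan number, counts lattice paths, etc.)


C(n) = C(2n, n) / (n+1).
C(18, 9) = 48620
C(9) = 48620 / 10 = 4862


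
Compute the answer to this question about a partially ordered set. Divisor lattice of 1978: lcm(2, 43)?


Join=lcm.
gcd(2,43)=1
lcm=86


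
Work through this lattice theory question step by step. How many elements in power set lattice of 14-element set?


Power set = 2^n.
2^14 = 16384


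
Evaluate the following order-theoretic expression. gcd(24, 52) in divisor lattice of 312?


Meet=gcd.
gcd(24,52)=4


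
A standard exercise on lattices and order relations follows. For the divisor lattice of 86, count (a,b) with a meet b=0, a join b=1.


Complement pair (a,b): a meet b = bottom, a join b = top.
Here: gcd(a,b)=1 and lcm(a,b)=86, i.e. a*b=86 with a,b coprime.
Pairs found: (1,86), (2,43), (43,2), (86,1)
Total ordered pairs: 4


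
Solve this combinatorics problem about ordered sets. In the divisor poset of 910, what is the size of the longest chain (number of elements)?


A chain is a totally ordered subset; we count the number of elements in a maximum chain.
Compute, for each element x, the size of the longest chain ending at x:
  1: 1
  2: 2
  5: 2
  7: 2
  13: 2
  10: 3
  ...
A maximum chain: 1 < 2 < 10 < 70 < 910
Number of elements in the longest chain: 5


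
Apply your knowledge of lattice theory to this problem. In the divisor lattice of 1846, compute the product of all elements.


Divisors of 1846: [1, 2, 13, 26, 71, 142, 923, 1846]
Product = n^(d(n)/2) = 1846^(8/2)
Product = 11612528336656


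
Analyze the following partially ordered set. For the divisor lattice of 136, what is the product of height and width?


Height = length of longest chain minus 1; width = size of largest antichain.
A maximum chain: 1 | 17 | 34 | 68 | 136  (height 4).
A maximum antichain: {2, 17}  (width 2).
Product = 4 * 2 = 8


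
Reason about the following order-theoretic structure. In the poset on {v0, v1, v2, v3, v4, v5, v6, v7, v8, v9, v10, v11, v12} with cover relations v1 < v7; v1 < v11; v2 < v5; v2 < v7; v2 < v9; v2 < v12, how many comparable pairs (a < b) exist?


A comparable pair {a,b} has a < b or b < a in the order.
Count unordered pairs where one element is strictly below the other.
Examples: {v1,v7}, {v1,v11}, {v2,v5}, {v2,v7}, ...
Total comparable pairs: 6


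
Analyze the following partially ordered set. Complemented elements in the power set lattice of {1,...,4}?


An element a is complemented if some b has a meet b = bottom, a join b = top.
every subset A has complement S\A, so all elements are complemented.
Complemented elements: {}, {1}, {2}, {3}, {4}, {1,2}, ... (10 more)
Count: 16


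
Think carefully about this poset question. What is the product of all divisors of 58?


Divisors of 58: [1, 2, 29, 58]
Product = n^(d(n)/2) = 58^(4/2)
Product = 3364


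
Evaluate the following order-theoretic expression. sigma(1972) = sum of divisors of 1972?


sigma(n) = sum of divisors.
Divisors of 1972: [1, 2, 4, 17, 29, 34, 58, 68, 116, 493, 986, 1972]
Sum = 3780


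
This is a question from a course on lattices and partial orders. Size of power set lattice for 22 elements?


Power set = 2^n.
2^22 = 4194304


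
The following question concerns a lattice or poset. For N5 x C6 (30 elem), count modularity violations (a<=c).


Modular law: if a <= c then a v (b ^ c) = (a v b) ^ c.
Check all triples (a,b,c) with a <= c among 30 elements.
  e.g. a=(a,0), b=(c,0), c=(b,0): lhs=(a,0) != rhs=(b,0)
  e.g. a=(a,0), b=(c,1), c=(b,0): lhs=(a,0) != rhs=(b,0)
Total violating triples: 126


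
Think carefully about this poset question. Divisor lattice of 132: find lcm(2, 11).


In a divisor lattice, join = lcm (least common multiple).
gcd(2,11) = 1
lcm(2,11) = 2*11/gcd = 22/1 = 22


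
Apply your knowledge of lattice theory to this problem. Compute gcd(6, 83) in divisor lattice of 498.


In a divisor lattice, meet = gcd (greatest common divisor).
By Euclidean algorithm or factoring: gcd(6,83) = 1


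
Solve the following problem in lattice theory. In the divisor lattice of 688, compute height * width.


Height = length of longest chain minus 1; width = size of largest antichain.
A maximum chain: 1 | 43 | 86 | 172 | 344 | 688  (height 5).
A maximum antichain: {2, 43}  (width 2).
Product = 5 * 2 = 10


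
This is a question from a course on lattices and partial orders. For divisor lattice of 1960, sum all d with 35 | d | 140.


Interval [35,140] in divisors of 1960: [35, 70, 140]
Sum = 245


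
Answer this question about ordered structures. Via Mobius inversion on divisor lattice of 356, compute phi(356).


phi(n) = n * prod_{p|n} (1 - 1/p).
Prime divisors of 356: [2, 89]
phi(356) = 356 * (1 - 1/2) * (1 - 1/89)
phi(356) = 176


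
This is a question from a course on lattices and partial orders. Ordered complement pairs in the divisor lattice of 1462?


Complement pair (a,b): a meet b = bottom, a join b = top.
Here: gcd(a,b)=1 and lcm(a,b)=1462, i.e. a*b=1462 with a,b coprime.
Pairs found: (1,1462), (2,731), (17,86), (34,43), ... (4 more)
Total ordered pairs: 8


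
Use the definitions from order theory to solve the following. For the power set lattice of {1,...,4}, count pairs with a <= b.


The order relation is {(a,b) : a <= b}, reflexive so it includes (a,a).
Examples: ({},{}), ({},{1,2}), ({},{1,2,3}), ({},{1,2,3,4}), ({},{1,2,4}), ...
Total ordered pairs: 81


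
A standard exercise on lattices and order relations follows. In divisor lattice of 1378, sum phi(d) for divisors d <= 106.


Divisors of 1378 up to 106: [1, 2, 13, 26, 53, 106]
phi values: [1, 1, 12, 12, 52, 52]
Sum = 130


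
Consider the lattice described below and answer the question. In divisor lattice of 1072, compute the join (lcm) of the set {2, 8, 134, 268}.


In a divisor lattice, join = lcm (least common multiple).
Compute lcm iteratively: start with first element, then lcm(current, next).
Elements: [2, 8, 134, 268]
lcm(2,8) = 8
lcm(8,134) = 536
lcm(536,268) = 536
Final lcm = 536


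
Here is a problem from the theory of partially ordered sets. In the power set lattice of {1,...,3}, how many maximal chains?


A maximal chain goes from the minimum element to a maximal element via cover relations.
Counting all min-to-max paths in the cover graph.
Total maximal chains: 6


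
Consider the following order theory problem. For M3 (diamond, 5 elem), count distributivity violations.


Distributive law: a ^ (b v c) = (a ^ b) v (a ^ c).
Check all 5^3 = 125 ordered triples (a,b,c).
  e.g. a=a1, b=a2, c=a3: lhs=a1 != rhs=0
  e.g. a=a1, b=a3, c=a2: lhs=a1 != rhs=0
Total violating triples: 6


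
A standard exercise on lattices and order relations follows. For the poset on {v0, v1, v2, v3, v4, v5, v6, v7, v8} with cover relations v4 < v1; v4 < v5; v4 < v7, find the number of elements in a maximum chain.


A chain is a totally ordered subset; we count the number of elements in a maximum chain.
Compute, for each element x, the size of the longest chain ending at x:
  v0: 1
  v2: 1
  v3: 1
  v4: 1
  v6: 1
  v8: 1
  ...
A maximum chain: v4 < v1
Number of elements in the longest chain: 2


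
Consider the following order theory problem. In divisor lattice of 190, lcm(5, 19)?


Join=lcm.
gcd(5,19)=1
lcm=95


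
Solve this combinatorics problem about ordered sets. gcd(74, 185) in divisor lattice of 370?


Meet=gcd.
gcd(74,185)=37


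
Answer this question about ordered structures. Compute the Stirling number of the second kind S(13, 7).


S(n,k) = k*S(n-1,k) + S(n-1,k-1).
S(12,7) = 627396, S(12,6) = 1323652
S(13,7) = 7*627396 + 1323652 = 4391772 + 1323652
S(13,7) = 5715424


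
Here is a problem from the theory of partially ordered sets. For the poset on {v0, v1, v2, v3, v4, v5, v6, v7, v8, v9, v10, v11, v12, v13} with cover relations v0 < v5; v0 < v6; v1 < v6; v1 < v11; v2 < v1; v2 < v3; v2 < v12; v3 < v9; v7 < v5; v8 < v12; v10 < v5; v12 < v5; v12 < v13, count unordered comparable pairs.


A comparable pair {a,b} has a < b or b < a in the order.
Count unordered pairs where one element is strictly below the other.
Examples: {v0,v5}, {v0,v6}, {v1,v2}, {v1,v6}, ...
Total comparable pairs: 20


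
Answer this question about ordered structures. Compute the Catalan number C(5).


C(n) = C(2n, n) / (n+1).
C(10, 5) = 252
C(5) = 252 / 6 = 42


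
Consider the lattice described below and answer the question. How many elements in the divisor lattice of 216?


Divisors of 216: [1, 2, 3, 4, 6, 8, 9, 12, 18, 24, 27, 36, 54, 72, 108, 216]
Count: 16
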